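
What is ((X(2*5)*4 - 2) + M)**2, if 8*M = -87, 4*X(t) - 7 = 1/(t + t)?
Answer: 54289/1600 ≈ 33.931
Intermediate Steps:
X(t) = 7/4 + 1/(8*t) (X(t) = 7/4 + 1/(4*(t + t)) = 7/4 + 1/(4*((2*t))) = 7/4 + (1/(2*t))/4 = 7/4 + 1/(8*t))
M = -87/8 (M = (1/8)*(-87) = -87/8 ≈ -10.875)
((X(2*5)*4 - 2) + M)**2 = ((((1 + 14*(2*5))/(8*((2*5))))*4 - 2) - 87/8)**2 = ((((1/8)*(1 + 14*10)/10)*4 - 2) - 87/8)**2 = ((((1/8)*(1/10)*(1 + 140))*4 - 2) - 87/8)**2 = ((((1/8)*(1/10)*141)*4 - 2) - 87/8)**2 = (((141/80)*4 - 2) - 87/8)**2 = ((141/20 - 2) - 87/8)**2 = (101/20 - 87/8)**2 = (-233/40)**2 = 54289/1600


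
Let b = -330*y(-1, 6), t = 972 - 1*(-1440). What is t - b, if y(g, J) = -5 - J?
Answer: -1218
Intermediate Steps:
t = 2412 (t = 972 + 1440 = 2412)
b = 3630 (b = -330*(-5 - 1*6) = -330*(-5 - 6) = -330*(-11) = -55*(-66) = 3630)
t - b = 2412 - 1*3630 = 2412 - 3630 = -1218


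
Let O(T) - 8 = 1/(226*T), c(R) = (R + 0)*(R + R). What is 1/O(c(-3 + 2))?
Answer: 452/3617 ≈ 0.12497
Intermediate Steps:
c(R) = 2*R² (c(R) = R*(2*R) = 2*R²)
O(T) = 8 + 1/(226*T)
1/O(c(-3 + 2)) = 1/(8 + 1/(226*((2*(-3 + 2)²)))) = 1/(8 + 1/(226*((2*(-1)²)))) = 1/(8 + 1/(226*((2*1)))) = 1/(8 + (1/226)/2) = 1/(8 + (1/226)*(½)) = 1/(8 + 1/452) = 1/(3617/452) = 452/3617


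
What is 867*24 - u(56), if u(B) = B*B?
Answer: 17672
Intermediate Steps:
u(B) = B²
867*24 - u(56) = 867*24 - 1*56² = 20808 - 1*3136 = 20808 - 3136 = 17672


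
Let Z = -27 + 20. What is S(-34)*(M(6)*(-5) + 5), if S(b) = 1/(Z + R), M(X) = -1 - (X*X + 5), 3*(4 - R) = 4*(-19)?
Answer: 645/67 ≈ 9.6269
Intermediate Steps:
R = 88/3 (R = 4 - 4*(-19)/3 = 4 - ⅓*(-76) = 4 + 76/3 = 88/3 ≈ 29.333)
Z = -7
M(X) = -6 - X² (M(X) = -1 - (X² + 5) = -1 - (5 + X²) = -1 + (-5 - X²) = -6 - X²)
S(b) = 3/67 (S(b) = 1/(-7 + 88/3) = 1/(67/3) = 3/67)
S(-34)*(M(6)*(-5) + 5) = 3*((-6 - 1*6²)*(-5) + 5)/67 = 3*((-6 - 1*36)*(-5) + 5)/67 = 3*((-6 - 36)*(-5) + 5)/67 = 3*(-42*(-5) + 5)/67 = 3*(210 + 5)/67 = (3/67)*215 = 645/67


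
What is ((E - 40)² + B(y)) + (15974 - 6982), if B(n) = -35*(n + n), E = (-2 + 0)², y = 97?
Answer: 3498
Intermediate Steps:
E = 4 (E = (-2)² = 4)
B(n) = -70*n
((E - 40)² + B(y)) + (15974 - 6982) = ((4 - 40)² - 70*97) + (15974 - 6982) = ((-36)² - 6790) + 8992 = (1296 - 6790) + 8992 = -5494 + 8992 = 3498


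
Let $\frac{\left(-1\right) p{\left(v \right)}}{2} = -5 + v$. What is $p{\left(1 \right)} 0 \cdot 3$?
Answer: $0$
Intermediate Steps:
$p{\left(v \right)} = 10 - 2 v$ ($p{\left(v \right)} = - 2 \left(-5 + v\right) = 10 - 2 v$)
$p{\left(1 \right)} 0 \cdot 3 = \left(10 - 2\right) 0 \cdot 3 = 8 \cdot 0 \cdot 3 = 0 \cdot 3 = 0$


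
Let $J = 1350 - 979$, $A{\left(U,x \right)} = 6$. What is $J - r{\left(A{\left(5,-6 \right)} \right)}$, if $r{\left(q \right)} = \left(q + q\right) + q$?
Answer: $353$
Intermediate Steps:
$r{\left(q \right)} = 3 q$ ($r{\left(q \right)} = 2 q + q = 3 q$)
$J = 371$
$J - r{\left(A{\left(5,-6 \right)} \right)} = 371 - 3 \cdot 6 = 371 - 18 = 353$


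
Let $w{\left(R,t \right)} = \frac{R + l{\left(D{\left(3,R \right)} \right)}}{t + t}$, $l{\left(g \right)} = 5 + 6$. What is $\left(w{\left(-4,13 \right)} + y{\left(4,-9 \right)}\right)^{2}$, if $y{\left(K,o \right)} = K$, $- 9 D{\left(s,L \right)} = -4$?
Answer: $\frac{12321}{676} \approx 18.226$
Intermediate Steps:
$D{\left(s,L \right)} = \frac{4}{9}$ ($D{\left(s,L \right)} = \left(- \frac{1}{9}\right) \left(-4\right) = \frac{4}{9}$)
$l{\left(g \right)} = 11$
$w{\left(R,t \right)} = \frac{11 + R}{2 t}$ ($w{\left(R,t \right)} = \frac{R + 11}{t + t} = \frac{11 + R}{2 t}$)
$\left(w{\left(-4,13 \right)} + y{\left(4,-9 \right)}\right)^{2} = \left(\frac{11 - 4}{2 \cdot 13} + 4\right)^{2} = \left(\frac{1}{2} \cdot \frac{1}{13} \cdot 7 + 4\right)^{2} = \left(\frac{7}{26} + 4\right)^{2} = \left(\frac{111}{26}\right)^{2} = \frac{12321}{676}$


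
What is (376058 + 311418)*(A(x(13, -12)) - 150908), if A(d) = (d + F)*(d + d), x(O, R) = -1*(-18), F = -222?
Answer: -108794451952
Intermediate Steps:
x(O, R) = 18
A(d) = 2*d*(-222 + d) (A(d) = (d - 222)*(d + d) = (-222 + d)*(2*d) = 2*d*(-222 + d))
(376058 + 311418)*(A(x(13, -12)) - 150908) = (376058 + 311418)*(2*18*(-222 + 18) - 150908) = 687476*(2*18*(-204) - 150908) = 687476*(-7344 - 150908) = 687476*(-158252) = -108794451952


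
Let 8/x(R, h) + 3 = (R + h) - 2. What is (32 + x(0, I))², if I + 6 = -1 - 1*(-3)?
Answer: 78400/81 ≈ 967.90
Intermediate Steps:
I = -4 (I = -6 + (-1 - 1*(-3)) = -6 + (-1 + 3) = -6 + 2 = -4)
x(R, h) = 8/(-5 + R + h) (x(R, h) = 8/(-3 + ((R + h) - 2)) = 8/(-3 + (-2 + R + h)) = 8/(-5 + R + h))
(32 + x(0, I))² = (32 + 8/(-5 + 0 - 4))² = (32 + 8/(-9))² = (32 + 8*(-⅑))² = (32 - 8/9)² = (280/9)² = 78400/81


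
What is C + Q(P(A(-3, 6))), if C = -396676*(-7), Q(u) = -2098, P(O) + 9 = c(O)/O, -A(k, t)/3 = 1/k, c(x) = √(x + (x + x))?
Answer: 2774634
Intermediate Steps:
c(x) = √3*√x (c(x) = √(x + 2*x) = √(3*x) = √3*√x)
A(k, t) = -3/k
P(O) = -9 + √3/√O (P(O) = -9 + (√3*√O)/O = -9 + √3/√O)
C = 2776732
C + Q(P(A(-3, 6))) = 2776732 - 2098 = 2774634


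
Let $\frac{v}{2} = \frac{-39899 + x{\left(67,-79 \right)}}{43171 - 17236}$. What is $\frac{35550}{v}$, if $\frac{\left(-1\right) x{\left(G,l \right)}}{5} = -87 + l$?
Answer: $- \frac{17073875}{1447} \approx -11800.0$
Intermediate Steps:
$x{\left(G,l \right)} = 435 - 5 l$ ($x{\left(G,l \right)} = - 5 \left(-87 + l\right) = 435 - 5 l$)
$v = - \frac{26046}{8645}$ ($v = 2 \frac{-39899 + \left(435 - -395\right)}{43171 - 17236} = 2 \frac{-39899 + \left(435 + 395\right)}{25935} = 2 \left(-39899 + 830\right) \frac{1}{25935} = 2 \left(\left(-39069\right) \frac{1}{25935}\right) = 2 \left(- \frac{13023}{8645}\right) = - \frac{26046}{8645} \approx -3.0128$)
$\frac{35550}{v} = \frac{35550}{- \frac{26046}{8645}} = 35550 \left(- \frac{8645}{26046}\right) = - \frac{17073875}{1447}$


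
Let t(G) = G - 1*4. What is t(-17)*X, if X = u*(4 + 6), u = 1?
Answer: -210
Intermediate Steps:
t(G) = -4 + G (t(G) = G - 4 = -4 + G)
X = 10 (X = 1*(4 + 6) = 1*10 = 10)
t(-17)*X = (-4 - 17)*10 = -21*10 = -210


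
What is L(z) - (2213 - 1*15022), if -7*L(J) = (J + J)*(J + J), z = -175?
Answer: -4691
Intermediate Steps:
L(J) = -4*J²/7 (L(J) = -(J + J)*(J + J)/7 = -2*J*2*J/7 = -4*J²/7)
L(z) - (2213 - 1*15022) = -4/7*(-175)² - (2213 - 1*15022) = -4/7*30625 - (2213 - 15022) = -17500 - 1*(-12809) = -17500 + 12809 = -4691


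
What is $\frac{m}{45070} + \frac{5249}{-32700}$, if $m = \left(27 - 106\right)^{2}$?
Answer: $- \frac{3249173}{147378900} \approx -0.022046$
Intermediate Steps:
$m = 6241$ ($m = \left(-79\right)^{2} = 6241$)
$\frac{m}{45070} + \frac{5249}{-32700} = \frac{6241}{45070} + \frac{5249}{-32700} = 6241 \cdot \frac{1}{45070} + 5249 \left(- \frac{1}{32700}\right) = \frac{6241}{45070} - \frac{5249}{32700} = - \frac{3249173}{147378900}$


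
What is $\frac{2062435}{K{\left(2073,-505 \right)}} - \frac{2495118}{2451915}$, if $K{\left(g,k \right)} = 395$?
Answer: $\frac{337061982761}{64567095} \approx 5220.3$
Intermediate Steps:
$\frac{2062435}{K{\left(2073,-505 \right)}} - \frac{2495118}{2451915} = \frac{2062435}{395} - \frac{2495118}{2451915} = 2062435 \cdot \frac{1}{395} - \frac{831706}{817305} = \frac{412487}{79} - \frac{831706}{817305} = \frac{337061982761}{64567095}$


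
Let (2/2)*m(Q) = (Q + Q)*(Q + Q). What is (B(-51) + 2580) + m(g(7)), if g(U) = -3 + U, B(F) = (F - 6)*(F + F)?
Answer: 8458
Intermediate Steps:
B(F) = 2*F*(-6 + F) (B(F) = (-6 + F)*(2*F) = 2*F*(-6 + F))
m(Q) = 4*Q**2 (m(Q) = (Q + Q)*(Q + Q) = (2*Q)*(2*Q) = 4*Q**2)
(B(-51) + 2580) + m(g(7)) = (2*(-51)*(-6 - 51) + 2580) + 4*(-3 + 7)**2 = (2*(-51)*(-57) + 2580) + 4*4**2 = (5814 + 2580) + 4*16 = 8394 + 64 = 8458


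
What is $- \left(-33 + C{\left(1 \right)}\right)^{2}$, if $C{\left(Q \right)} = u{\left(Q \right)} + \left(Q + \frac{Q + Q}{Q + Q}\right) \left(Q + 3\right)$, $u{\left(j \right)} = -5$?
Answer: $-900$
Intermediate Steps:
$C{\left(Q \right)} = -5 + \left(1 + Q\right) \left(3 + Q\right)$ ($C{\left(Q \right)} = -5 + \left(Q + \frac{Q + Q}{Q + Q}\right) \left(Q + 3\right) = -5 + \left(Q + \frac{2 Q}{2 Q}\right) \left(3 + Q\right) = -5 + \left(Q + 2 Q \frac{1}{2 Q}\right) \left(3 + Q\right) = -5 + \left(Q + 1\right) \left(3 + Q\right) = -5 + \left(1 + Q\right) \left(3 + Q\right)$)
$- \left(-33 + C{\left(1 \right)}\right)^{2} = - \left(-33 + \left(-2 + 1^{2} + 4 \cdot 1\right)\right)^{2} = - \left(-33 + \left(-2 + 1 + 4\right)\right)^{2} = - \left(-33 + 3\right)^{2} = - \left(-30\right)^{2} = \left(-1\right) 900 = -900$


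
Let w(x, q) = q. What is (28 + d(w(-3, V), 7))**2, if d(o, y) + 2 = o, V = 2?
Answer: 784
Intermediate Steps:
d(o, y) = -2 + o
(28 + d(w(-3, V), 7))**2 = (28 + (-2 + 2))**2 = (28 + 0)**2 = 28**2 = 784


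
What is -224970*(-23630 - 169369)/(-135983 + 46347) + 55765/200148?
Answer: -2172554504308225/4485116532 ≈ -4.8439e+5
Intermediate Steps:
-224970*(-23630 - 169369)/(-135983 + 46347) + 55765/200148 = -224970/((-89636/(-192999))) + 55765*(1/200148) = -224970/((-89636*(-1/192999))) + 55765/200148 = -224970/89636/192999 + 55765/200148 = -224970*192999/89636 + 55765/200148 = -21709492515/44818 + 55765/200148 = -2172554504308225/4485116532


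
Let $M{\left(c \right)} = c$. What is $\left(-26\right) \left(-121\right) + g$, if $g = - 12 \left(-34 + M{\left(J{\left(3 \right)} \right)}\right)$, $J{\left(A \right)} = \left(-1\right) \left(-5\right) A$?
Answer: $3374$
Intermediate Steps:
$J{\left(A \right)} = 5 A$
$g = 228$ ($g = - 12 \left(-34 + 5 \cdot 3\right) = - 12 \left(-34 + 15\right) = \left(-12\right) \left(-19\right) = 228$)
$\left(-26\right) \left(-121\right) + g = \left(-26\right) \left(-121\right) + 228 = 3146 + 228 = 3374$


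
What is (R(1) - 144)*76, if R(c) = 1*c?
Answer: -10868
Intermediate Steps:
R(c) = c
(R(1) - 144)*76 = (1 - 144)*76 = -143*76 = -10868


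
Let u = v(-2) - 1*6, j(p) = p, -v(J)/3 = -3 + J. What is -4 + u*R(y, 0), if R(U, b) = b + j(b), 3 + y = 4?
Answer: -4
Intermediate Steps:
v(J) = 9 - 3*J (v(J) = -3*(-3 + J) = 9 - 3*J)
y = 1 (y = -3 + 4 = 1)
R(U, b) = 2*b (R(U, b) = b + b = 2*b)
u = 9 (u = (9 - 3*(-2)) - 1*6 = (9 + 6) - 6 = 15 - 6 = 9)
-4 + u*R(y, 0) = -4 + 9*(2*0) = -4 + 9*0 = -4 + 0 = -4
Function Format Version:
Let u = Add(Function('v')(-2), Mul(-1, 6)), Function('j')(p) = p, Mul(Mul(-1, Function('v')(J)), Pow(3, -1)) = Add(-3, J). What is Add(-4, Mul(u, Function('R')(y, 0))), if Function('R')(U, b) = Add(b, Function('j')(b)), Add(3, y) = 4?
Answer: -4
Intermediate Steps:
Function('v')(J) = Add(9, Mul(-3, J)) (Function('v')(J) = Mul(-3, Add(-3, J)) = Add(9, Mul(-3, J)))
y = 1 (y = Add(-3, 4) = 1)
Function('R')(U, b) = Mul(2, b) (Function('R')(U, b) = Add(b, b) = Mul(2, b))
u = 9 (u = Add(Add(9, Mul(-3, -2)), Mul(-1, 6)) = Add(Add(9, 6), -6) = Add(15, -6) = 9)
Add(-4, Mul(u, Function('R')(y, 0))) = Add(-4, Mul(9, Mul(2, 0))) = Add(-4, Mul(9, 0)) = Add(-4, 0) = -4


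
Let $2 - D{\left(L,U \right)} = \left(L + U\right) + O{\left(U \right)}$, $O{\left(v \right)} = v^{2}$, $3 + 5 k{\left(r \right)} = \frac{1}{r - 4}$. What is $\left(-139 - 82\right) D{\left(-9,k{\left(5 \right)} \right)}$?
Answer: $- \frac{62101}{25} \approx -2484.0$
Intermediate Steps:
$k{\left(r \right)} = - \frac{3}{5} + \frac{1}{5 \left(-4 + r\right)}$ ($k{\left(r \right)} = - \frac{3}{5} + \frac{1}{5 \left(r - 4\right)} = - \frac{3}{5} + \frac{1}{5 \left(-4 + r\right)}$)
$D{\left(L,U \right)} = 2 - L - U - U^{2}$ ($D{\left(L,U \right)} = 2 - \left(\left(L + U\right) + U^{2}\right) = 2 - \left(L + U + U^{2}\right) = 2 - L - U - U^{2}$)
$\left(-139 - 82\right) D{\left(-9,k{\left(5 \right)} \right)} = \left(-139 - 82\right) \left(2 - -9 - \frac{13 - 15}{5 \left(-4 + 5\right)} - \left(\frac{13 - 15}{5 \left(-4 + 5\right)}\right)^{2}\right) = - 221 \left(2 + 9 - \frac{13 - 15}{5 \cdot 1} - \left(\frac{13 - 15}{5 \cdot 1}\right)^{2}\right) = - 221 \left(2 + 9 - \frac{1}{5} \cdot 1 \left(-2\right) - \left(\frac{1}{5} \cdot 1 \left(-2\right)\right)^{2}\right) = - 221 \left(2 + 9 - - \frac{2}{5} - \left(- \frac{2}{5}\right)^{2}\right) = - 221 \left(2 + 9 + \frac{2}{5} - \frac{4}{25}\right) = \left(-221\right) \frac{281}{25} = - \frac{62101}{25}$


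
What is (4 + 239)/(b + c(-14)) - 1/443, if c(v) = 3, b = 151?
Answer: 107495/68222 ≈ 1.5757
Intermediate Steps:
(4 + 239)/(b + c(-14)) - 1/443 = (4 + 239)/(151 + 3) - 1/443 = 243/154 - 1*1/443 = 243*(1/154) - 1/443 = 243/154 - 1/443 = 107495/68222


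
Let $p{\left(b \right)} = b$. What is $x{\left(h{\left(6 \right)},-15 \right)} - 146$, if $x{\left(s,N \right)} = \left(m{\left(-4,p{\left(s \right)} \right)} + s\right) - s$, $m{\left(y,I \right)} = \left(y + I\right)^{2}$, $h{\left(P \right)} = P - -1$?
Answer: $-137$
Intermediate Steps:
$h{\left(P \right)} = 1 + P$ ($h{\left(P \right)} = P + 1 = 1 + P$)
$m{\left(y,I \right)} = \left(I + y\right)^{2}$
$x{\left(s,N \right)} = \left(-4 + s\right)^{2}$ ($x{\left(s,N \right)} = \left(\left(s - 4\right)^{2} + s\right) - s = \left(\left(-4 + s\right)^{2} + s\right) - s = \left(s + \left(-4 + s\right)^{2}\right) - s = \left(-4 + s\right)^{2}$)
$x{\left(h{\left(6 \right)},-15 \right)} - 146 = \left(-4 + \left(1 + 6\right)\right)^{2} - 146 = \left(-4 + 7\right)^{2} - 146 = 3^{2} - 146 = 9 - 146 = -137$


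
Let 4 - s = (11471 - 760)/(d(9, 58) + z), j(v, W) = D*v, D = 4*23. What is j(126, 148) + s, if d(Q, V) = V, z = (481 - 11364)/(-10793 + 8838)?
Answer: 1420129703/124273 ≈ 11428.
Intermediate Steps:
z = 10883/1955 (z = -10883/(-1955) = -10883*(-1/1955) = 10883/1955 ≈ 5.5667)
D = 92
j(v, W) = 92*v
s = -20442913/124273 (s = 4 - (11471 - 760)/(58 + 10883/1955) = 4 - 10711/124273/1955 = 4 - 10711*1955/124273 = 4 - 1*20940005/124273 = 4 - 20940005/124273 = -20442913/124273 ≈ -164.50)
j(126, 148) + s = 92*126 - 20442913/124273 = 11592 - 20442913/124273 = 1420129703/124273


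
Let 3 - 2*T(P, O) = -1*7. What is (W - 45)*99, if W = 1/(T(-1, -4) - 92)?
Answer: -129228/29 ≈ -4456.1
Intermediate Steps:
T(P, O) = 5 (T(P, O) = 3/2 - (-1)*7/2 = 3/2 - ½*(-7) = 3/2 + 7/2 = 5)
W = -1/87 (W = 1/(5 - 92) = 1/(-87) = -1/87 ≈ -0.011494)
(W - 45)*99 = (-1/87 - 45)*99 = -3916/87*99 = -129228/29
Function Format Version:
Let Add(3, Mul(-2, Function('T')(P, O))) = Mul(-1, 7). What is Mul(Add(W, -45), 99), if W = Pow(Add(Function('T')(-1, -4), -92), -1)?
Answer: Rational(-129228, 29) ≈ -4456.1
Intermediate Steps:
Function('T')(P, O) = 5 (Function('T')(P, O) = Add(Rational(3, 2), Mul(Rational(-1, 2), Mul(-1, 7))) = Add(Rational(3, 2), Mul(Rational(-1, 2), -7)) = Add(Rational(3, 2), Rational(7, 2)) = 5)
W = Rational(-1, 87) (W = Pow(Add(5, -92), -1) = Pow(-87, -1) = Rational(-1, 87) ≈ -0.011494)
Mul(Add(W, -45), 99) = Mul(Add(Rational(-1, 87), -45), 99) = Mul(Rational(-3916, 87), 99) = Rational(-129228, 29)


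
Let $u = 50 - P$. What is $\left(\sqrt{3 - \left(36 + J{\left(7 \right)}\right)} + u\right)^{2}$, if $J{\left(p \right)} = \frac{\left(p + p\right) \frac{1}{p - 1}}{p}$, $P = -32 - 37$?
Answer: $\frac{42383}{3} + \frac{2380 i \sqrt{3}}{3} \approx 14128.0 + 1374.1 i$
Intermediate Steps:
$P = -69$ ($P = -32 - 37 = -69$)
$u = 119$ ($u = 50 - -69 = 50 + 69 = 119$)
$J{\left(p \right)} = \frac{2}{-1 + p}$ ($J{\left(p \right)} = \frac{2 p \frac{1}{-1 + p}}{p} = \frac{2}{-1 + p}$)
$\left(\sqrt{3 - \left(36 + J{\left(7 \right)}\right)} + u\right)^{2} = \left(\sqrt{3 - \left(36 + \frac{2}{-1 + 7}\right)} + 119\right)^{2} = \left(\sqrt{3 - \left(36 + \frac{2}{6}\right)} + 119\right)^{2} = \left(\sqrt{3 - \left(36 + 2 \cdot \frac{1}{6}\right)} + 119\right)^{2} = \left(\sqrt{3 - \frac{109}{3}} + 119\right)^{2} = \left(\sqrt{- \frac{100}{3}} + 119\right)^{2} = \left(\frac{10 i \sqrt{3}}{3} + 119\right)^{2} = \left(119 + \frac{10 i \sqrt{3}}{3}\right)^{2}$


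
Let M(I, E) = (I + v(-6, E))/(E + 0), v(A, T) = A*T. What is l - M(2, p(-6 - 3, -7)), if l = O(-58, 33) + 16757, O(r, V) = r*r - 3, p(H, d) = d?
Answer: 140870/7 ≈ 20124.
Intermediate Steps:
O(r, V) = -3 + r² (O(r, V) = r² - 3 = -3 + r²)
l = 20118 (l = (-3 + (-58)²) + 16757 = (-3 + 3364) + 16757 = 3361 + 16757 = 20118)
M(I, E) = (I - 6*E)/E (M(I, E) = (I - 6*E)/(E + 0) = (I - 6*E)/E)
l - M(2, p(-6 - 3, -7)) = 20118 - (-6 + 2/(-7)) = 20118 - (-6 + 2*(-⅐)) = 20118 - (-6 - 2/7) = 20118 - 1*(-44/7) = 20118 + 44/7 = 140870/7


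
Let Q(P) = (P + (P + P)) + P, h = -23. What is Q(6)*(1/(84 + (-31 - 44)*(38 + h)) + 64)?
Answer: 532984/347 ≈ 1536.0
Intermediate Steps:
Q(P) = 4*P (Q(P) = (P + 2*P) + P = 3*P + P = 4*P)
Q(6)*(1/(84 + (-31 - 44)*(38 + h)) + 64) = (4*6)*(1/(84 + (-31 - 44)*(38 - 23)) + 64) = 24*(1/(84 - 75*15) + 64) = 24*(1/(84 - 1125) + 64) = 24*(1/(-1041) + 64) = 24*(-1/1041 + 64) = 24*(66623/1041) = 532984/347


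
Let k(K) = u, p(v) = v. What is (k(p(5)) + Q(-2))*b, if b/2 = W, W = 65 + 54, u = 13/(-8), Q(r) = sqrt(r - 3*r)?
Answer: 357/4 ≈ 89.250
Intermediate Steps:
Q(r) = sqrt(2)*sqrt(-r) (Q(r) = sqrt(-2*r) = sqrt(2)*sqrt(-r))
u = -13/8 (u = 13*(-1/8) = -13/8 ≈ -1.6250)
k(K) = -13/8
W = 119
b = 238 (b = 2*119 = 238)
(k(p(5)) + Q(-2))*b = (-13/8 + sqrt(2)*sqrt(-1*(-2)))*238 = (-13/8 + sqrt(2)*sqrt(2))*238 = (-13/8 + 2)*238 = (3/8)*238 = 357/4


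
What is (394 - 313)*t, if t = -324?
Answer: -26244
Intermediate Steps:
(394 - 313)*t = (394 - 313)*(-324) = 81*(-324) = -26244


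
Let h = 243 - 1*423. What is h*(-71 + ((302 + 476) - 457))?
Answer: -45000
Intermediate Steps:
h = -180 (h = 243 - 423 = -180)
h*(-71 + ((302 + 476) - 457)) = -180*(-71 + ((302 + 476) - 457)) = -180*(-71 + (778 - 457)) = -180*(-71 + 321) = -180*250 = -45000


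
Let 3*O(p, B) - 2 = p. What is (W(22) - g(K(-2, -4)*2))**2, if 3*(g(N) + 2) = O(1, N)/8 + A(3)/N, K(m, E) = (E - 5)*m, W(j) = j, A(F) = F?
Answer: 2968729/5184 ≈ 572.67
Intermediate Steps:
O(p, B) = 2/3 + p/3
K(m, E) = m*(-5 + E) (K(m, E) = (-5 + E)*m = m*(-5 + E))
g(N) = -47/24 + 1/N (g(N) = -2 + ((2/3 + (1/3)*1)/8 + 3/N)/3 = -2 + ((2/3 + 1/3)*(1/8) + 3/N)/3 = -2 + (1*(1/8) + 3/N)/3 = -2 + (1/8 + 3/N)/3 = -2 + (1/24 + 1/N) = -47/24 + 1/N)
(W(22) - g(K(-2, -4)*2))**2 = (22 - (-47/24 + 1/(-2*(-5 - 4)*2)))**2 = (22 - (-47/24 + 1/(-2*(-9)*2)))**2 = (22 - (-47/24 + 1/(18*2)))**2 = (22 - (-47/24 + 1/36))**2 = (22 - 1*(-139/72))**2 = (22 + 139/72)**2 = (1723/72)**2 = 2968729/5184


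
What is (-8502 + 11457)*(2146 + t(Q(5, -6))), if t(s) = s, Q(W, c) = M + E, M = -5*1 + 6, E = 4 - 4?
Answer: 6344385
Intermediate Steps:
E = 0
M = 1 (M = -5 + 6 = 1)
Q(W, c) = 1 (Q(W, c) = 1 + 0 = 1)
(-8502 + 11457)*(2146 + t(Q(5, -6))) = (-8502 + 11457)*(2146 + 1) = 2955*2147 = 6344385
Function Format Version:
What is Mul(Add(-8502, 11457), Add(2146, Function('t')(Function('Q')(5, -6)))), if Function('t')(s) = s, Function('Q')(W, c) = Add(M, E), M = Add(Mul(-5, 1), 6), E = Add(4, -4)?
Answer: 6344385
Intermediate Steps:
E = 0
M = 1 (M = Add(-5, 6) = 1)
Function('Q')(W, c) = 1 (Function('Q')(W, c) = Add(1, 0) = 1)
Mul(Add(-8502, 11457), Add(2146, Function('t')(Function('Q')(5, -6)))) = Mul(Add(-8502, 11457), Add(2146, 1)) = Mul(2955, 2147) = 6344385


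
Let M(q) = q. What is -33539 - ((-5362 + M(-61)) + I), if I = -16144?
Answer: -11972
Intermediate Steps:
-33539 - ((-5362 + M(-61)) + I) = -33539 - ((-5362 - 61) - 16144) = -33539 - (-5423 - 16144) = -33539 - 1*(-21567) = -33539 + 21567 = -11972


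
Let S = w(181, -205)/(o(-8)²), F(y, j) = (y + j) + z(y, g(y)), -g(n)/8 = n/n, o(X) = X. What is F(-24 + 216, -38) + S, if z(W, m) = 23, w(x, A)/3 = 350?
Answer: 6189/32 ≈ 193.41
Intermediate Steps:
g(n) = -8 (g(n) = -8*n/n = -8*1 = -8)
w(x, A) = 1050 (w(x, A) = 3*350 = 1050)
F(y, j) = 23 + j + y (F(y, j) = (y + j) + 23 = (j + y) + 23 = 23 + j + y)
S = 525/32 (S = 1050/((-8)²) = 1050/64 = 1050*(1/64) = 525/32 ≈ 16.406)
F(-24 + 216, -38) + S = (23 - 38 + (-24 + 216)) + 525/32 = (23 - 38 + 192) + 525/32 = 177 + 525/32 = 6189/32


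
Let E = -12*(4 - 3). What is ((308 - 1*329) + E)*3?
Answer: -99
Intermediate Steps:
E = -12 (E = -12*1 = -12)
((308 - 1*329) + E)*3 = ((308 - 1*329) - 12)*3 = ((308 - 329) - 12)*3 = (-21 - 12)*3 = -33*3 = -99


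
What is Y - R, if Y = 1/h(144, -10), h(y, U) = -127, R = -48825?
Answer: 6200774/127 ≈ 48825.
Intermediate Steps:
Y = -1/127 (Y = 1/(-127) = -1/127 ≈ -0.0078740)
Y - R = -1/127 - 1*(-48825) = -1/127 + 48825 = 6200774/127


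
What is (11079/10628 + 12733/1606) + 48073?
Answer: 410345194331/8534284 ≈ 48082.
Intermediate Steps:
(11079/10628 + 12733/1606) + 48073 = 76559599/8534284 + 48073 = 410345194331/8534284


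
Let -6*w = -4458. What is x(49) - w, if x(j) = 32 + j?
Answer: -662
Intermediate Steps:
w = 743 (w = -1/6*(-4458) = 743)
x(49) - w = (32 + 49) - 1*743 = 81 - 743 = -662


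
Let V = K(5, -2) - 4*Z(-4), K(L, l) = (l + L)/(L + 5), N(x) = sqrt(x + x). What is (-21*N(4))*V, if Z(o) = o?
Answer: -3423*sqrt(2)/5 ≈ -968.17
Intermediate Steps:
N(x) = sqrt(2)*sqrt(x) (N(x) = sqrt(2*x) = sqrt(2)*sqrt(x))
K(L, l) = (L + l)/(5 + L)
V = 163/10 (V = (5 - 2)/(5 + 5) - 4*(-4) = 3/10 + 16 = 163/10 ≈ 16.300)
(-21*N(4))*V = -21*sqrt(2)*sqrt(4)*(163/10) = -21*sqrt(2)*2*(163/10) = -42*sqrt(2)*(163/10) = -3423*sqrt(2)/5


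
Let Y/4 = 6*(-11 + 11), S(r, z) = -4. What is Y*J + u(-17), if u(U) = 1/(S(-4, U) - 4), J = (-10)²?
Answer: -⅛ ≈ -0.12500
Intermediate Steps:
J = 100
Y = 0 (Y = 4*(6*(-11 + 11)) = 4*(6*0) = 4*0 = 0)
u(U) = -⅛ (u(U) = 1/(-4 - 4) = 1/(-8) = -⅛)
Y*J + u(-17) = 0*100 - ⅛ = 0 - ⅛ = -⅛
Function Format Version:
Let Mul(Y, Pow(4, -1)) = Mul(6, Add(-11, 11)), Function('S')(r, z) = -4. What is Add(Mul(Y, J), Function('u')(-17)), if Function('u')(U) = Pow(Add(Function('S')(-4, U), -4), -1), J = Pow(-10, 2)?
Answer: Rational(-1, 8) ≈ -0.12500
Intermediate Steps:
J = 100
Y = 0 (Y = Mul(4, Mul(6, Add(-11, 11))) = Mul(4, Mul(6, 0)) = Mul(4, 0) = 0)
Function('u')(U) = Rational(-1, 8) (Function('u')(U) = Pow(Add(-4, -4), -1) = Pow(-8, -1) = Rational(-1, 8))
Add(Mul(Y, J), Function('u')(-17)) = Add(Mul(0, 100), Rational(-1, 8)) = Add(0, Rational(-1, 8)) = Rational(-1, 8)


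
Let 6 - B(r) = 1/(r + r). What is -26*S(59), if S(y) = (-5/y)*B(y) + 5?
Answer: -406575/3481 ≈ -116.80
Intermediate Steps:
B(r) = 6 - 1/(2*r) (B(r) = 6 - 1/(r + r) = 6 - 1/(2*r))
S(y) = 5 - 5*(6 - 1/(2*y))/y (S(y) = (-5/y)*(6 - 1/(2*y)) + 5 = -5*(6 - 1/(2*y))/y + 5 = 5 - 5*(6 - 1/(2*y))/y)
-26*S(59) = -26*(5 - 30/59 + (5/2)/59²) = -26*(5 - 30*1/59 + (5/2)*(1/3481)) = -26*(5 - 30/59 + 5/6962) = -26*31275/6962 = -406575/3481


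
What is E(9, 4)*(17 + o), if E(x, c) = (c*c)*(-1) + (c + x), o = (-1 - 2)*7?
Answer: 12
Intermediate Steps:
o = -21 (o = -3*7 = -21)
E(x, c) = c + x - c² (E(x, c) = c²*(-1) + (c + x) = -c² + (c + x) = c + x - c²)
E(9, 4)*(17 + o) = (4 + 9 - 1*4²)*(17 - 21) = (4 + 9 - 1*16)*(-4) = (4 + 9 - 16)*(-4) = -3*(-4) = 12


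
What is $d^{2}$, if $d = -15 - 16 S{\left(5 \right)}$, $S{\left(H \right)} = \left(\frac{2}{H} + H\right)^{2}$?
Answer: $\frac{144937521}{625} \approx 2.319 \cdot 10^{5}$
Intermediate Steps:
$S{\left(H \right)} = \left(H + \frac{2}{H}\right)^{2}$
$d = - \frac{12039}{25}$ ($d = -15 - 16 \frac{\left(2 + 5^{2}\right)^{2}}{25} = -15 - 16 \frac{\left(2 + 25\right)^{2}}{25} = -15 - 16 \frac{27^{2}}{25} = -15 - 16 \cdot \frac{1}{25} \cdot 729 = -15 - \frac{11664}{25} = - \frac{12039}{25} \approx -481.56$)
$d^{2} = \left(- \frac{12039}{25}\right)^{2} = \frac{144937521}{625}$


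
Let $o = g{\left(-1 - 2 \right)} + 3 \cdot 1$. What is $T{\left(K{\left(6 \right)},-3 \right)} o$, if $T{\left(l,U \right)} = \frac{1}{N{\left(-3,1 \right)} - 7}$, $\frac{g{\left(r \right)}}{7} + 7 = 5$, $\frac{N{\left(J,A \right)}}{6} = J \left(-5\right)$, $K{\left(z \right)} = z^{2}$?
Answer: $- \frac{11}{83} \approx -0.13253$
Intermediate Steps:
$N{\left(J,A \right)} = - 30 J$ ($N{\left(J,A \right)} = 6 J \left(-5\right) = 6 \left(- 5 J\right) = - 30 J$)
$g{\left(r \right)} = -14$ ($g{\left(r \right)} = -49 + 7 \cdot 5 = -49 + 35 = -14$)
$T{\left(l,U \right)} = \frac{1}{83}$ ($T{\left(l,U \right)} = \frac{1}{\left(-30\right) \left(-3\right) - 7} = \frac{1}{90 - 7} = \frac{1}{83}$)
$o = -11$ ($o = -14 + 3 \cdot 1 = -14 + 3 = -11$)
$T{\left(K{\left(6 \right)},-3 \right)} o = \frac{1}{83} \left(-11\right) = - \frac{11}{83}$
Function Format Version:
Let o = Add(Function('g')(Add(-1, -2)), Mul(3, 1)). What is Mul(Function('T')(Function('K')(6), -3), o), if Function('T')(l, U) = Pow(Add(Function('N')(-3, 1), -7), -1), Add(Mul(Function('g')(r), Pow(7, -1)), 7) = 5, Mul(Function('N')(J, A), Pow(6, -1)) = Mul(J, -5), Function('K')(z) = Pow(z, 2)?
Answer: Rational(-11, 83) ≈ -0.13253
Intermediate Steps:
Function('N')(J, A) = Mul(-30, J) (Function('N')(J, A) = Mul(6, Mul(J, -5)) = Mul(6, Mul(-5, J)) = Mul(-30, J))
Function('g')(r) = -14 (Function('g')(r) = Add(-49, Mul(7, 5)) = Add(-49, 35) = -14)
Function('T')(l, U) = Rational(1, 83) (Function('T')(l, U) = Pow(Add(Mul(-30, -3), -7), -1) = Pow(Add(90, -7), -1) = Pow(83, -1) = Rational(1, 83))
o = -11 (o = Add(-14, Mul(3, 1)) = Add(-14, 3) = -11)
Mul(Function('T')(Function('K')(6), -3), o) = Mul(Rational(1, 83), -11) = Rational(-11, 83)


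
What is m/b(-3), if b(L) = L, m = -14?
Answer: 14/3 ≈ 4.6667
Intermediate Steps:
m/b(-3) = -14/(-3) = -⅓*(-14) = 14/3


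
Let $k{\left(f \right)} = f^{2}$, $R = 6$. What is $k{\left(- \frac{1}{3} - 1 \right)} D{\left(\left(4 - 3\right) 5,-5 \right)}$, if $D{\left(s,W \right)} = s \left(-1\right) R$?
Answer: $- \frac{160}{3} \approx -53.333$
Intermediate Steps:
$D{\left(s,W \right)} = - 6 s$ ($D{\left(s,W \right)} = s \left(-1\right) 6 = - s 6 = - 6 s$)
$k{\left(- \frac{1}{3} - 1 \right)} D{\left(\left(4 - 3\right) 5,-5 \right)} = \left(- \frac{1}{3} - 1\right)^{2} \left(- 6 \left(4 - 3\right) 5\right) = \left(\left(-1\right) \frac{1}{3} - 1\right)^{2} \left(- 6 \cdot 1 \cdot 5\right) = \left(- \frac{1}{3} - 1\right)^{2} \left(\left(-6\right) 5\right) = \left(- \frac{4}{3}\right)^{2} \left(-30\right) = \frac{16}{9} \left(-30\right) = - \frac{160}{3}$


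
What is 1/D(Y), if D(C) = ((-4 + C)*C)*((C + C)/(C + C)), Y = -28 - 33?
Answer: 1/3965 ≈ 0.00025221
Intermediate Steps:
Y = -61
D(C) = C*(-4 + C) (D(C) = (C*(-4 + C))*((2*C)/((2*C))) = (C*(-4 + C))*((2*C)*(1/(2*C))) = (C*(-4 + C))*1 = C*(-4 + C))
1/D(Y) = 1/(-61*(-4 - 61)) = 1/(-61*(-65)) = 1/3965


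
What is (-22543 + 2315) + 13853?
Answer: -6375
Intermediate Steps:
(-22543 + 2315) + 13853 = -20228 + 13853 = -6375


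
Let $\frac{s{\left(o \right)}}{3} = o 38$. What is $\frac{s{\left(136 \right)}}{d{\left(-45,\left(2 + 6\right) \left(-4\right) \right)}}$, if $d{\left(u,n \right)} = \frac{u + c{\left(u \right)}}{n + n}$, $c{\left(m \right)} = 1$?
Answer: $\frac{248064}{11} \approx 22551.0$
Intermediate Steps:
$d{\left(u,n \right)} = \frac{1 + u}{2 n}$ ($d{\left(u,n \right)} = \frac{u + 1}{n + n} = \frac{1 + u}{2 n}$)
$s{\left(o \right)} = 114 o$ ($s{\left(o \right)} = 3 o 38 = 3 \cdot 38 o = 114 o$)
$\frac{s{\left(136 \right)}}{d{\left(-45,\left(2 + 6\right) \left(-4\right) \right)}} = \frac{114 \cdot 136}{\frac{1}{2} \frac{1}{\left(2 + 6\right) \left(-4\right)} \left(1 - 45\right)} = \frac{15504}{\frac{1}{2} \frac{1}{8 \left(-4\right)} \left(-44\right)} = \frac{15504}{\frac{1}{2} \frac{1}{-32} \left(-44\right)} = \frac{15504}{\frac{1}{2} \left(- \frac{1}{32}\right) \left(-44\right)} = \frac{15504}{\frac{11}{16}} = 15504 \cdot \frac{16}{11} = \frac{248064}{11}$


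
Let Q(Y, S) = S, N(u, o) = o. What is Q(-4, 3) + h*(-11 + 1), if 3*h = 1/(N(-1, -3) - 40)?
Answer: 397/129 ≈ 3.0775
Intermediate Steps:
h = -1/129 (h = 1/(3*(-3 - 40)) = (1/3)/(-43) = (1/3)*(-1/43) = -1/129 ≈ -0.0077519)
Q(-4, 3) + h*(-11 + 1) = 3 - (-11 + 1)/129 = 3 - 1/129*(-10) = 3 + 10/129 = 397/129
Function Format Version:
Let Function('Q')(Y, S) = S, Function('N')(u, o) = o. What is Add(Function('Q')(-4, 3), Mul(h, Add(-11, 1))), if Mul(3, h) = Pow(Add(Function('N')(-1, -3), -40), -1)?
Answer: Rational(397, 129) ≈ 3.0775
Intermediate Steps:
h = Rational(-1, 129) (h = Mul(Rational(1, 3), Pow(Add(-3, -40), -1)) = Mul(Rational(1, 3), Pow(-43, -1)) = Mul(Rational(1, 3), Rational(-1, 43)) = Rational(-1, 129) ≈ -0.0077519)
Add(Function('Q')(-4, 3), Mul(h, Add(-11, 1))) = Add(3, Mul(Rational(-1, 129), Add(-11, 1))) = Add(3, Mul(Rational(-1, 129), -10)) = Add(3, Rational(10, 129)) = Rational(397, 129)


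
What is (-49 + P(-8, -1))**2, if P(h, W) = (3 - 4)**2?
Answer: 2304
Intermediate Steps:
P(h, W) = 1 (P(h, W) = (-1)**2 = 1)
(-49 + P(-8, -1))**2 = (-49 + 1)**2 = (-48)**2 = 2304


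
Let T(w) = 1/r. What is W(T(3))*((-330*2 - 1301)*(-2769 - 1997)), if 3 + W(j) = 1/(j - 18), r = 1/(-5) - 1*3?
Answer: -8364782770/293 ≈ -2.8549e+7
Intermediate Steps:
r = -16/5 (r = -1/5 - 3 = -16/5 ≈ -3.2000)
T(w) = -5/16 (T(w) = 1/(-16/5) = -5/16)
W(j) = -3 + 1/(-18 + j) (W(j) = -3 + 1/(j - 18) = -3 + 1/(-18 + j))
W(T(3))*((-330*2 - 1301)*(-2769 - 1997)) = ((55 - 3*(-5/16))/(-18 - 5/16))*((-330*2 - 1301)*(-2769 - 1997)) = ((55 + 15/16)/(-293/16))*((-660 - 1301)*(-4766)) = (-16/293*895/16)*(-1961*(-4766)) = -895/293*9346126 = -8364782770/293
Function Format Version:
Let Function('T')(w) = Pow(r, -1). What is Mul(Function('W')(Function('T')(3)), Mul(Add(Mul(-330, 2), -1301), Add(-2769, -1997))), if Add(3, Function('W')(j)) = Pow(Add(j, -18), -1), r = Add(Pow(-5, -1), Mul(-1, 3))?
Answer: Rational(-8364782770, 293) ≈ -2.8549e+7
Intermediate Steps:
r = Rational(-16, 5) (r = Add(Rational(-1, 5), -3) = Rational(-16, 5) ≈ -3.2000)
Function('T')(w) = Rational(-5, 16) (Function('T')(w) = Pow(Rational(-16, 5), -1) = Rational(-5, 16))
Function('W')(j) = Add(-3, Pow(Add(-18, j), -1)) (Function('W')(j) = Add(-3, Pow(Add(j, -18), -1)) = Add(-3, Pow(Add(-18, j), -1)))
Mul(Function('W')(Function('T')(3)), Mul(Add(Mul(-330, 2), -1301), Add(-2769, -1997))) = Mul(Mul(Pow(Add(-18, Rational(-5, 16)), -1), Add(55, Mul(-3, Rational(-5, 16)))), Mul(Add(Mul(-330, 2), -1301), Add(-2769, -1997))) = Mul(Mul(Pow(Rational(-293, 16), -1), Add(55, Rational(15, 16))), Mul(Add(-660, -1301), -4766)) = Mul(Mul(Rational(-16, 293), Rational(895, 16)), Mul(-1961, -4766)) = Mul(Rational(-895, 293), 9346126) = Rational(-8364782770, 293)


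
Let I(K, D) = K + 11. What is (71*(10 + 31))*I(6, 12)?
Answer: 49487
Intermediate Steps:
I(K, D) = 11 + K
(71*(10 + 31))*I(6, 12) = (71*(10 + 31))*(11 + 6) = (71*41)*17 = 2911*17 = 49487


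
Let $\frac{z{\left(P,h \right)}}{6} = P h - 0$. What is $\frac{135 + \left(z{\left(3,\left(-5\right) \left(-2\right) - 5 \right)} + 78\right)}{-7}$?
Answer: $- \frac{303}{7} \approx -43.286$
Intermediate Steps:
$z{\left(P,h \right)} = 6 P h$ ($z{\left(P,h \right)} = 6 \left(P h - 0\right) = 6 \left(P h + 0\right) = 6 P h$)
$\frac{135 + \left(z{\left(3,\left(-5\right) \left(-2\right) - 5 \right)} + 78\right)}{-7} = \frac{135 + \left(6 \cdot 3 \left(\left(-5\right) \left(-2\right) - 5\right) + 78\right)}{-7} = \left(135 + \left(6 \cdot 3 \left(10 - 5\right) + 78\right)\right) \left(- \frac{1}{7}\right) = \left(135 + \left(6 \cdot 3 \cdot 5 + 78\right)\right) \left(- \frac{1}{7}\right) = \left(135 + \left(90 + 78\right)\right) \left(- \frac{1}{7}\right) = \left(135 + 168\right) \left(- \frac{1}{7}\right) = 303 \left(- \frac{1}{7}\right) = - \frac{303}{7}$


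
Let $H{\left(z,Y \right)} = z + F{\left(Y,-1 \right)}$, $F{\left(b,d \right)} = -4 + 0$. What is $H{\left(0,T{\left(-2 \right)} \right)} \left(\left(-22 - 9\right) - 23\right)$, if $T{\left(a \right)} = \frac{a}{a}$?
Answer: $216$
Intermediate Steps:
$F{\left(b,d \right)} = -4$
$T{\left(a \right)} = 1$
$H{\left(z,Y \right)} = -4 + z$ ($H{\left(z,Y \right)} = z - 4 = -4 + z$)
$H{\left(0,T{\left(-2 \right)} \right)} \left(\left(-22 - 9\right) - 23\right) = \left(-4 + 0\right) \left(\left(-22 - 9\right) - 23\right) = - 4 \left(-31 - 23\right) = \left(-4\right) \left(-54\right) = 216$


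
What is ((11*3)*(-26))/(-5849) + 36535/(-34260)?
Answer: -36859627/40077348 ≈ -0.91971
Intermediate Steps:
((11*3)*(-26))/(-5849) + 36535/(-34260) = (33*(-26))*(-1/5849) + 36535*(-1/34260) = -858*(-1/5849) - 7307/6852 = 858/5849 - 7307/6852 = -36859627/40077348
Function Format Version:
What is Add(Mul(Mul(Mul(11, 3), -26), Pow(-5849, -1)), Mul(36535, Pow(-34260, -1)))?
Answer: Rational(-36859627, 40077348) ≈ -0.91971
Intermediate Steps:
Add(Mul(Mul(Mul(11, 3), -26), Pow(-5849, -1)), Mul(36535, Pow(-34260, -1))) = Add(Mul(Mul(33, -26), Rational(-1, 5849)), Mul(36535, Rational(-1, 34260))) = Add(Mul(-858, Rational(-1, 5849)), Rational(-7307, 6852)) = Add(Rational(858, 5849), Rational(-7307, 6852)) = Rational(-36859627, 40077348)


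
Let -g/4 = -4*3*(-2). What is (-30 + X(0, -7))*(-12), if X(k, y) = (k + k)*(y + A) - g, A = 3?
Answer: -792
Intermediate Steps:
g = -96 (g = -4*(-4*3)*(-2) = -(-48)*(-2) = -4*24 = -96)
X(k, y) = 96 + 2*k*(3 + y) (X(k, y) = (k + k)*(y + 3) - 1*(-96) = (2*k)*(3 + y) + 96 = 2*k*(3 + y) + 96 = 96 + 2*k*(3 + y))
(-30 + X(0, -7))*(-12) = (-30 + (96 + 6*0 + 2*0*(-7)))*(-12) = (-30 + (96 + 0 + 0))*(-12) = (-30 + 96)*(-12) = 66*(-12) = -792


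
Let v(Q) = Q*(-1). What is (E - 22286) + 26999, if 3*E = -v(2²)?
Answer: 14143/3 ≈ 4714.3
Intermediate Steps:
v(Q) = -Q
E = 4/3 (E = (-(-1)*2²)/3 = (-(-1)*4)/3 = (-1*(-4))/3 = (⅓)*4 = 4/3 ≈ 1.3333)
(E - 22286) + 26999 = (4/3 - 22286) + 26999 = -66854/3 + 26999 = 14143/3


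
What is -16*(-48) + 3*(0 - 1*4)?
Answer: 756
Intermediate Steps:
-16*(-48) + 3*(0 - 1*4) = 768 + 3*(0 - 4) = 768 + 3*(-4) = 768 - 12 = 756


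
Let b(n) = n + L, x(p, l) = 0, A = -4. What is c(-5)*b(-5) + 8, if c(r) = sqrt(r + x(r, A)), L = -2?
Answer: 8 - 7*I*sqrt(5) ≈ 8.0 - 15.652*I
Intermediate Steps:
b(n) = -2 + n (b(n) = n - 2 = -2 + n)
c(r) = sqrt(r) (c(r) = sqrt(r + 0) = sqrt(r))
c(-5)*b(-5) + 8 = sqrt(-5)*(-2 - 5) + 8 = (I*sqrt(5))*(-7) + 8 = -7*I*sqrt(5) + 8 = 8 - 7*I*sqrt(5)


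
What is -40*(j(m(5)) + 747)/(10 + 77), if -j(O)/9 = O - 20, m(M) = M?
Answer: -11760/29 ≈ -405.52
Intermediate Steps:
j(O) = 180 - 9*O (j(O) = -9*(O - 20) = -9*(-20 + O) = 180 - 9*O)
-40*(j(m(5)) + 747)/(10 + 77) = -40*((180 - 9*5) + 747)/(10 + 77) = -40*((180 - 45) + 747)/87 = -40*(135 + 747)/87 = -35280/87 = -40*294/29 = -11760/29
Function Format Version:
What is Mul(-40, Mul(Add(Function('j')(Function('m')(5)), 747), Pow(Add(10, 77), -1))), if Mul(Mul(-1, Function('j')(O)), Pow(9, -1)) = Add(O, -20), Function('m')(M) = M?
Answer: Rational(-11760, 29) ≈ -405.52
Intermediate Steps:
Function('j')(O) = Add(180, Mul(-9, O)) (Function('j')(O) = Mul(-9, Add(O, -20)) = Mul(-9, Add(-20, O)) = Add(180, Mul(-9, O)))
Mul(-40, Mul(Add(Function('j')(Function('m')(5)), 747), Pow(Add(10, 77), -1))) = Mul(-40, Mul(Add(Add(180, Mul(-9, 5)), 747), Pow(Add(10, 77), -1))) = Mul(-40, Mul(Add(Add(180, -45), 747), Pow(87, -1))) = Mul(-40, Mul(Add(135, 747), Rational(1, 87))) = Mul(-40, Mul(882, Rational(1, 87))) = Mul(-40, Rational(294, 29)) = Rational(-11760, 29)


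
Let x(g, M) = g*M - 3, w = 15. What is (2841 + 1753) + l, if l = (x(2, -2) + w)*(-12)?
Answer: 4498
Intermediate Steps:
x(g, M) = -3 + M*g (x(g, M) = M*g - 3 = -3 + M*g)
l = -96 (l = ((-3 - 2*2) + 15)*(-12) = ((-3 - 4) + 15)*(-12) = (-7 + 15)*(-12) = 8*(-12) = -96)
(2841 + 1753) + l = (2841 + 1753) - 96 = 4594 - 96 = 4498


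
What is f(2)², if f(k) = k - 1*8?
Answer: 36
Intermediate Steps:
f(k) = -8 + k (f(k) = k - 8 = -8 + k)
f(2)² = (-8 + 2)² = (-6)² = 36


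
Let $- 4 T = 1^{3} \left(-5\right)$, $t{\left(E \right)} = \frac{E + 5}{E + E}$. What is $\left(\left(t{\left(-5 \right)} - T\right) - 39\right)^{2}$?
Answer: $\frac{25921}{16} \approx 1620.1$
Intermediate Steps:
$t{\left(E \right)} = \frac{5 + E}{2 E}$
$T = \frac{5}{4}$ ($T = - \frac{1^{3} \left(-5\right)}{4} = - \frac{1 \left(-5\right)}{4} = \left(- \frac{1}{4}\right) \left(-5\right) = \frac{5}{4} \approx 1.25$)
$\left(\left(t{\left(-5 \right)} - T\right) - 39\right)^{2} = \left(\left(\frac{5 - 5}{2 \left(-5\right)} - \frac{5}{4}\right) - 39\right)^{2} = \left(\left(\frac{1}{2} \left(- \frac{1}{5}\right) 0 - \frac{5}{4}\right) - 39\right)^{2} = \left(\left(0 - \frac{5}{4}\right) - 39\right)^{2} = \left(- \frac{5}{4} - 39\right)^{2} = \left(- \frac{161}{4}\right)^{2} = \frac{25921}{16}$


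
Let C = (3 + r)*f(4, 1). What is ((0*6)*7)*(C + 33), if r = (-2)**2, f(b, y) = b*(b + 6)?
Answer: 0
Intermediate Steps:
f(b, y) = b*(6 + b)
r = 4
C = 280 (C = (3 + 4)*(4*(6 + 4)) = 7*(4*10) = 7*40 = 280)
((0*6)*7)*(C + 33) = ((0*6)*7)*(280 + 33) = (0*7)*313 = 0*313 = 0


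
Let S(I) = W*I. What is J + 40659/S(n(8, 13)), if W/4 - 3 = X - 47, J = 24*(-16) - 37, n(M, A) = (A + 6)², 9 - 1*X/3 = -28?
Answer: -40690249/96748 ≈ -420.58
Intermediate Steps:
X = 111 (X = 27 - 3*(-28) = 27 + 84 = 111)
n(M, A) = (6 + A)²
J = -421 (J = -384 - 37 = -421)
W = 268 (W = 12 + 4*(111 - 47) = 12 + 4*64 = 12 + 256 = 268)
S(I) = 268*I
J + 40659/S(n(8, 13)) = -421 + 40659/((268*(6 + 13)²)) = -421 + 40659/((268*19²)) = -421 + 40659/((268*361)) = -421 + 40659/96748 = -40690249/96748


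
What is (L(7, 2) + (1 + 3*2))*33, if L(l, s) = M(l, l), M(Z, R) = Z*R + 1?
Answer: 1881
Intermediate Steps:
M(Z, R) = 1 + R*Z (M(Z, R) = R*Z + 1 = 1 + R*Z)
L(l, s) = 1 + l**2 (L(l, s) = 1 + l*l = 1 + l**2)
(L(7, 2) + (1 + 3*2))*33 = ((1 + 7**2) + (1 + 3*2))*33 = ((1 + 49) + (1 + 6))*33 = (50 + 7)*33 = 57*33 = 1881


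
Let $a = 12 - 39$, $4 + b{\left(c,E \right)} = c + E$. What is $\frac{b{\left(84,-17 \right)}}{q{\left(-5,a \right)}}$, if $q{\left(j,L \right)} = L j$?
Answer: $\frac{7}{15} \approx 0.46667$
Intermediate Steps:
$b{\left(c,E \right)} = -4 + E + c$ ($b{\left(c,E \right)} = -4 + \left(c + E\right) = -4 + \left(E + c\right) = -4 + E + c$)
$a = -27$
$\frac{b{\left(84,-17 \right)}}{q{\left(-5,a \right)}} = \frac{-4 - 17 + 84}{\left(-27\right) \left(-5\right)} = \frac{63}{135} = 63 \cdot \frac{1}{135} = \frac{7}{15}$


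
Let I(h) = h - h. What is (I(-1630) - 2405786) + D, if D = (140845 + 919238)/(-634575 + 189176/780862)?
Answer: -596052317062839055/247757657237 ≈ -2.4058e+6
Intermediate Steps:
I(h) = 0
D = -413889265773/247757657237 (D = 1060083/(-634575 + 189176*(1/780862)) = 1060083/(-634575 + 94588/390431) = 1060083/(-247757657237/390431) = 1060083*(-390431/247757657237) = -413889265773/247757657237 ≈ -1.6705)
(I(-1630) - 2405786) + D = (0 - 2405786) - 413889265773/247757657237 = -2405786 - 413889265773/247757657237 = -596052317062839055/247757657237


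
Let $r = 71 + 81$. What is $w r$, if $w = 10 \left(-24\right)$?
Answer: $-36480$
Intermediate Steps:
$w = -240$
$r = 152$
$w r = \left(-240\right) 152 = -36480$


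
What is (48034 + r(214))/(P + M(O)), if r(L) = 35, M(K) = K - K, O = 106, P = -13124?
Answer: -48069/13124 ≈ -3.6627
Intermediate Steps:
M(K) = 0
(48034 + r(214))/(P + M(O)) = (48034 + 35)/(-13124 + 0) = 48069/(-13124) = 48069*(-1/13124) = -48069/13124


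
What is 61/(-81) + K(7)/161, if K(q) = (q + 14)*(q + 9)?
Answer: 2485/1863 ≈ 1.3339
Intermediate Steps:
K(q) = (9 + q)*(14 + q) (K(q) = (14 + q)*(9 + q) = (9 + q)*(14 + q))
61/(-81) + K(7)/161 = 61/(-81) + (126 + 7² + 23*7)/161 = 61*(-1/81) + (126 + 49 + 161)*(1/161) = -61/81 + 336*(1/161) = -61/81 + 48/23 = 2485/1863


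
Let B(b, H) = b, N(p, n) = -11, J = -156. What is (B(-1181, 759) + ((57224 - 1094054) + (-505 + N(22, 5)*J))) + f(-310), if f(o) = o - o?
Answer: -1036800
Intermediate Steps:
f(o) = 0
(B(-1181, 759) + ((57224 - 1094054) + (-505 + N(22, 5)*J))) + f(-310) = (-1181 + ((57224 - 1094054) + (-505 - 11*(-156)))) + 0 = (-1181 + (-1036830 + (-505 + 1716))) + 0 = (-1181 + (-1036830 + 1211)) + 0 = (-1181 - 1035619) + 0 = -1036800 + 0 = -1036800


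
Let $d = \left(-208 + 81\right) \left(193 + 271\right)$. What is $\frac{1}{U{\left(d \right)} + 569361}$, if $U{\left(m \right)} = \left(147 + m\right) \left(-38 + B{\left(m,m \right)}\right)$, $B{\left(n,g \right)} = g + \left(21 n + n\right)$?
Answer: $\frac{1}{79671278703} \approx 1.2552 \cdot 10^{-11}$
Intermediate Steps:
$d = -58928$ ($d = \left(-127\right) 464 = -58928$)
$B{\left(n,g \right)} = g + 22 n$
$U{\left(m \right)} = \left(-38 + 23 m\right) \left(147 + m\right)$ ($U{\left(m \right)} = \left(147 + m\right) \left(-38 + \left(m + 22 m\right)\right) = \left(147 + m\right) \left(-38 + 23 m\right) = \left(-38 + 23 m\right) \left(147 + m\right)$)
$\frac{1}{U{\left(d \right)} + 569361} = \frac{1}{\left(-5586 + 23 \left(-58928\right)^{2} + 3343 \left(-58928\right)\right) + 569361} = \frac{1}{\left(-5586 + 23 \cdot 3472509184 - 196996304\right) + 569361} = \frac{1}{\left(-5586 + 79867711232 - 196996304\right) + 569361} = \frac{1}{79670709342 + 569361} = \frac{1}{79671278703}$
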